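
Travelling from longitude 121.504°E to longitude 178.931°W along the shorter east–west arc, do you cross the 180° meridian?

Naïve |-178.931 − 121.504| = 300.435° > 180°, so the shorter arc goes the other way round — across 180°.
Signed shortest Δλ = ((-178.931 − 121.504 + 180) mod 360) − 180 = 59.565°.
Going east by 59.565° from +121.504° passes through 180° before reaching -178.931°.

Yes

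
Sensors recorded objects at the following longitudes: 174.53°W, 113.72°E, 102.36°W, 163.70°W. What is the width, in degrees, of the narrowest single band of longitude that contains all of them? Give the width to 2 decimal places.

Sort the longitudes: -174.53°, -163.70°, -102.36°, +113.72°.
Eastward gaps between consecutive values (wrapping around): 10.83°, 61.34°, 216.08°, 71.75°.
Largest gap = 216.08° ⇒ minimal covering band is its complement: 360° − 216.08° = 143.92°.
Band runs from +113.72° eastward to -102.36°, crossing the antimeridian.

143.92°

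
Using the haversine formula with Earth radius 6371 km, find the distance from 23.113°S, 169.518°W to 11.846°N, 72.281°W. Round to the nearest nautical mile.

Δλ = -72.281 − -169.518 = 97.237°.
Δφ = 11.846 − -23.113 = 34.959°.
a = sin²(Δφ/2) + cos φ₁ · cos φ₂ · sin²(Δλ/2) = 0.596989.
c = 2·atan2(√a, √(1−a)) = 1.76601 rad → d = 6371·c ≈ 11251.26 km ≈ 6075.19 nmi.

6075 nmi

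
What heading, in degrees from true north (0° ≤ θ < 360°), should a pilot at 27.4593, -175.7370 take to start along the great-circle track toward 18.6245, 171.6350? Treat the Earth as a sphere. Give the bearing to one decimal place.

Δλ = 171.6350 − -175.7370 = 347.3720°; wrapped into (−180°, 180°]: -12.6280°.
θ = atan2( sin Δλ · cos φ₂ , cos φ₁ · sin φ₂ − sin φ₁ · cos φ₂ · cos Δλ )
  = atan2(-0.20717, -0.14302) = -124.618° → normalised to [0°, 360°): 235.382°.

235.4°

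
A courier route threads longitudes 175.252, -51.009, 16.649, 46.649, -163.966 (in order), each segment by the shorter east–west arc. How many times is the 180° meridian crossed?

2

Leg 1: +175.252° → -51.009°, shortest Δλ = 133.739° (east) — crosses 180°.
Leg 2: -51.009° → +16.649°, shortest Δλ = 67.658° (east) — does not cross 180°.
Leg 3: +16.649° → +46.649°, shortest Δλ = 30.0° (east) — does not cross 180°.
Leg 4: +46.649° → -163.966°, shortest Δλ = 149.385° (east) — crosses 180°.
Total crossings: 2.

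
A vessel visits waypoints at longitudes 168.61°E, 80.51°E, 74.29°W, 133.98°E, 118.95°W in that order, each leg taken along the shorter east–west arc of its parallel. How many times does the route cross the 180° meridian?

Leg 1: +168.61° → +80.51°, shortest Δλ = -88.1° (west) — does not cross 180°.
Leg 2: +80.51° → -74.29°, shortest Δλ = -154.8° (west) — does not cross 180°.
Leg 3: -74.29° → +133.98°, shortest Δλ = -151.73° (west) — crosses 180°.
Leg 4: +133.98° → -118.95°, shortest Δλ = 107.07° (east) — crosses 180°.
Total crossings: 2.

2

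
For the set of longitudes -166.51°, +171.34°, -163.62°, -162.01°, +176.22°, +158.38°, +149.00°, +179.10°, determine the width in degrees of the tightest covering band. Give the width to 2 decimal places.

Sort the longitudes: -166.51°, -163.62°, -162.01°, +149.00°, +158.38°, +171.34°, +176.22°, +179.10°.
Eastward gaps between consecutive values (wrapping around): 2.89°, 1.61°, 311.01°, 9.38°, 12.96°, 4.88°, 2.88°, 14.39°.
Largest gap = 311.01° ⇒ minimal covering band is its complement: 360° − 311.01° = 48.99°.
Band runs from +149.00° eastward to -162.01°, crossing the antimeridian.

48.99°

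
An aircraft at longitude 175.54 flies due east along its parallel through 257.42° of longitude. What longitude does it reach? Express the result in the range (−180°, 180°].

+72.96°

Start at +175.54°; shift +257.42° → +432.96°.
+432.96° lies outside (−180°, 180°]; subtract 360° → +72.96°.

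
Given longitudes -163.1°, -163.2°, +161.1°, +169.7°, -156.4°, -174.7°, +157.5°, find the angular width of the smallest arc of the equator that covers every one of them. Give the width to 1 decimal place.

46.1°

Sort the longitudes: -174.7°, -163.2°, -163.1°, -156.4°, +157.5°, +161.1°, +169.7°.
Eastward gaps between consecutive values (wrapping around): 11.5°, 0.1°, 6.7°, 313.9°, 3.6°, 8.6°, 15.6°.
Largest gap = 313.9° ⇒ minimal covering band is its complement: 360° − 313.9° = 46.1°.
Band runs from +157.5° eastward to -156.4°, crossing the antimeridian.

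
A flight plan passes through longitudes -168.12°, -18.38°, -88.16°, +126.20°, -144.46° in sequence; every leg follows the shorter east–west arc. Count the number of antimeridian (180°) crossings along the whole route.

Leg 1: -168.12° → -18.38°, shortest Δλ = 149.74° (east) — does not cross 180°.
Leg 2: -18.38° → -88.16°, shortest Δλ = -69.78° (west) — does not cross 180°.
Leg 3: -88.16° → +126.20°, shortest Δλ = -145.64° (west) — crosses 180°.
Leg 4: +126.20° → -144.46°, shortest Δλ = 89.34° (east) — crosses 180°.
Total crossings: 2.

2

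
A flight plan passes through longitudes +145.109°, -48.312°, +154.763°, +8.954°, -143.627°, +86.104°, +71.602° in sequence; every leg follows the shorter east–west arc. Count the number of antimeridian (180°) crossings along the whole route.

3

Leg 1: +145.109° → -48.312°, shortest Δλ = 166.579° (east) — crosses 180°.
Leg 2: -48.312° → +154.763°, shortest Δλ = -156.925° (west) — crosses 180°.
Leg 3: +154.763° → +8.954°, shortest Δλ = -145.809° (west) — does not cross 180°.
Leg 4: +8.954° → -143.627°, shortest Δλ = -152.581° (west) — does not cross 180°.
Leg 5: -143.627° → +86.104°, shortest Δλ = -130.269° (west) — crosses 180°.
Leg 6: +86.104° → +71.602°, shortest Δλ = -14.502° (west) — does not cross 180°.
Total crossings: 3.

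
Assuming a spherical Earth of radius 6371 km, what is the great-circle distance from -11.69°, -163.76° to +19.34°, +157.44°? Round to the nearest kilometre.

Δλ = 157.44 − -163.76 = 321.20°; wrapped into (−180°, 180°]: -38.80°.
Δφ = 19.34 − -11.69 = 31.03°.
a = sin²(Δφ/2) + cos φ₁ · cos φ₂ · sin²(Δλ/2) = 0.173497.
c = 2·atan2(√a, √(1−a)) = 0.85925 rad → d = 6371·c ≈ 5474.28 km.

5474 km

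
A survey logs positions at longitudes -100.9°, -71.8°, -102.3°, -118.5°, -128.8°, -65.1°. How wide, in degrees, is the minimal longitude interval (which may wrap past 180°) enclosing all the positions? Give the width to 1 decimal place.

63.7°

Sort the longitudes: -128.8°, -118.5°, -102.3°, -100.9°, -71.8°, -65.1°.
Eastward gaps between consecutive values (wrapping around): 10.3°, 16.2°, 1.4°, 29.1°, 6.7°, 296.3°.
Largest gap = 296.3° ⇒ minimal covering band is its complement: 360° − 296.3° = 63.7°.
Band runs from -128.8° eastward to -65.1°.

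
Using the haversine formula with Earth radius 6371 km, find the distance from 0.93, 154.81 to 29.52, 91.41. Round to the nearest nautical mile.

3997 nmi

Δλ = 91.41 − 154.81 = -63.40°.
Δφ = 29.52 − 0.93 = 28.59°.
a = sin²(Δφ/2) + cos φ₁ · cos φ₂ · sin²(Δλ/2) = 0.301211.
c = 2·atan2(√a, √(1−a)) = 1.16192 rad → d = 6371·c ≈ 7402.59 km ≈ 3997.08 nmi.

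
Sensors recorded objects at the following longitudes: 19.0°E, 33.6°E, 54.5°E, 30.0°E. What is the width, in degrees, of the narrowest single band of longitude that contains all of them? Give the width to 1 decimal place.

35.5°

Sort the longitudes: +19.0°, +30.0°, +33.6°, +54.5°.
Eastward gaps between consecutive values (wrapping around): 11.0°, 3.6°, 20.9°, 324.5°.
Largest gap = 324.5° ⇒ minimal covering band is its complement: 360° − 324.5° = 35.5°.
Band runs from +19.0° eastward to +54.5°.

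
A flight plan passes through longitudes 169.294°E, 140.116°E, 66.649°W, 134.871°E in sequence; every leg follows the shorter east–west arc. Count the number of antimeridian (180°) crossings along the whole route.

Leg 1: +169.294° → +140.116°, shortest Δλ = -29.178° (west) — does not cross 180°.
Leg 2: +140.116° → -66.649°, shortest Δλ = 153.235° (east) — crosses 180°.
Leg 3: -66.649° → +134.871°, shortest Δλ = -158.48° (west) — crosses 180°.
Total crossings: 2.

2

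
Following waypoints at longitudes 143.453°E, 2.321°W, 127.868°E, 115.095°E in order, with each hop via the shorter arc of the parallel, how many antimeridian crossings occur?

0

Leg 1: +143.453° → -2.321°, shortest Δλ = -145.774° (west) — does not cross 180°.
Leg 2: -2.321° → +127.868°, shortest Δλ = 130.189° (east) — does not cross 180°.
Leg 3: +127.868° → +115.095°, shortest Δλ = -12.773° (west) — does not cross 180°.
Total crossings: 0.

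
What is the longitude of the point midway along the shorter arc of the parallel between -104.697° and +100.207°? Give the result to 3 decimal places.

Signed shortest Δλ from -104.697° to +100.207° is -155.096°.
Midpoint longitude = -104.697° + (-155.096°)/2 = -104.697° − 77.548° = -182.245°.
Normalise into (−180°, 180°]: +177.755°.
(The naïve average (-104.697 + +100.207)/2 = -2.245° is on the wrong side of the globe.)

+177.755°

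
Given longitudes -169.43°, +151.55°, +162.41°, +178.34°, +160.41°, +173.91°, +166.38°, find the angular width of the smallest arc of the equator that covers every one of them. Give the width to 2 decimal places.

Sort the longitudes: -169.43°, +151.55°, +160.41°, +162.41°, +166.38°, +173.91°, +178.34°.
Eastward gaps between consecutive values (wrapping around): 320.98°, 8.86°, 2.00°, 3.97°, 7.53°, 4.43°, 12.23°.
Largest gap = 320.98° ⇒ minimal covering band is its complement: 360° − 320.98° = 39.02°.
Band runs from +151.55° eastward to -169.43°, crossing the antimeridian.

39.02°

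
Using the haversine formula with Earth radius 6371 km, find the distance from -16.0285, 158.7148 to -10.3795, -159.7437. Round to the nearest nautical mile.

2448 nmi

Δλ = -159.7437 − 158.7148 = -318.4585°; wrapped into (−180°, 180°]: 41.5415°.
Δφ = -10.3795 − -16.0285 = 5.6490°.
a = sin²(Δφ/2) + cos φ₁ · cos φ₂ · sin²(Δλ/2) = 0.121323.
c = 2·atan2(√a, √(1−a)) = 0.71155 rad → d = 6371·c ≈ 4533.26 km ≈ 2447.76 nmi.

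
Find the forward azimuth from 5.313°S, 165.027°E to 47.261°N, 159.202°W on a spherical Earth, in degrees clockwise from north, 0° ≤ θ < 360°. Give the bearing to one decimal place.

Δλ = -159.202 − 165.027 = -324.229°; wrapped into (−180°, 180°]: 35.771°.
θ = atan2( sin Δλ · cos φ₂ , cos φ₁ · sin φ₂ − sin φ₁ · cos φ₂ · cos Δλ )
  = atan2(0.39671, 0.78228) = 26.890° → normalised to [0°, 360°): 26.890°.

26.9°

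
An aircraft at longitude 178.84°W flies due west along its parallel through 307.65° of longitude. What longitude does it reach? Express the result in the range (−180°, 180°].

126.49°W

Start at -178.84°; shift −307.65° → -486.49°.
-486.49° lies outside (−180°, 180°]; add 360° → -126.49°.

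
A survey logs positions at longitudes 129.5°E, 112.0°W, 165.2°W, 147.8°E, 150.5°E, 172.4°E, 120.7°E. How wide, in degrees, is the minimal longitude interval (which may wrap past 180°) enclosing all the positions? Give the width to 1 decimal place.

Sort the longitudes: -165.2°, -112.0°, +120.7°, +129.5°, +147.8°, +150.5°, +172.4°.
Eastward gaps between consecutive values (wrapping around): 53.2°, 232.7°, 8.8°, 18.3°, 2.7°, 21.9°, 22.4°.
Largest gap = 232.7° ⇒ minimal covering band is its complement: 360° − 232.7° = 127.3°.
Band runs from +120.7° eastward to -112.0°, crossing the antimeridian.

127.3°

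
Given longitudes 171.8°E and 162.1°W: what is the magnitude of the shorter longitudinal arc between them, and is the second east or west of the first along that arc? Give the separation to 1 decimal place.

26.1° east

Raw difference: -162.1 − 171.8 = -333.9°.
Normalise into (−180°, 180°]: -333.9° + 360° = 26.1°.
Positive ⇒ the second point lies to the east; separation 26.1°.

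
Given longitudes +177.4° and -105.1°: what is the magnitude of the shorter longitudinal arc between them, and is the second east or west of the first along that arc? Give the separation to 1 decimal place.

77.5° east

Raw difference: -105.1 − 177.4 = -282.5°.
Normalise into (−180°, 180°]: -282.5° + 360° = 77.5°.
Positive ⇒ the second point lies to the east; separation 77.5°.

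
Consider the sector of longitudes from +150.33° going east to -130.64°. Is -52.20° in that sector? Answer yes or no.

Band width going east from +150.33° to -130.64°: ((-130.64 − 150.33) mod 360) = 79.03°.
Offset of -52.20° east of the west edge: ((-52.20 − 150.33) mod 360) = 157.47°.
157.47° > 79.03° ⇒ outside.

No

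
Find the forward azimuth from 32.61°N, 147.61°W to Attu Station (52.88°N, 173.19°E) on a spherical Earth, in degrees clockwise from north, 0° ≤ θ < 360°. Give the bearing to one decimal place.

Δλ = 173.19 − -147.61 = 320.80°; wrapped into (−180°, 180°]: -39.20°.
θ = atan2( sin Δλ · cos φ₂ , cos φ₁ · sin φ₂ − sin φ₁ · cos φ₂ · cos Δλ )
  = atan2(-0.38142, 0.41964) = -42.269° → normalised to [0°, 360°): 317.731°.

317.7°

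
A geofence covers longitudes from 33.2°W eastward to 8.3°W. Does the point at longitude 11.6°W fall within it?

Yes

Band width going east from -33.2° to -8.3°: ((-8.3 − -33.2) mod 360) = 24.9°.
Offset of -11.6° east of the west edge: ((-11.6 − -33.2) mod 360) = 21.6°.
21.6° ≤ 24.9° ⇒ inside.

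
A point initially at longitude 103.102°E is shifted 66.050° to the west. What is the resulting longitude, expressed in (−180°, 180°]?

Start at +103.102°; shift −66.050° → +37.052°.
+37.052° already lies in (−180°, 180°].

37.052°E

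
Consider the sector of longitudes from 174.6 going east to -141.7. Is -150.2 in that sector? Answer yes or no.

Yes

Band width going east from +174.6° to -141.7°: ((-141.7 − 174.6) mod 360) = 43.7°.
Offset of -150.2° east of the west edge: ((-150.2 − 174.6) mod 360) = 35.2°.
35.2° ≤ 43.7° ⇒ inside.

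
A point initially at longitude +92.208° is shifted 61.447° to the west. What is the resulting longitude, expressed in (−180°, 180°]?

Start at +92.208°; shift −61.447° → +30.761°.
+30.761° already lies in (−180°, 180°].

+30.761°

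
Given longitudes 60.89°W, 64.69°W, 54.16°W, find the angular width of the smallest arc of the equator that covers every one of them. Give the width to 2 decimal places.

10.53°

Sort the longitudes: -64.69°, -60.89°, -54.16°.
Eastward gaps between consecutive values (wrapping around): 3.80°, 6.73°, 349.47°.
Largest gap = 349.47° ⇒ minimal covering band is its complement: 360° − 349.47° = 10.53°.
Band runs from -64.69° eastward to -54.16°.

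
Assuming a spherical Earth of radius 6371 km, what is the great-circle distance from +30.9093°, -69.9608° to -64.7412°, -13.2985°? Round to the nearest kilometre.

11705 km

Δλ = -13.2985 − -69.9608 = 56.6623°.
Δφ = -64.7412 − 30.9093 = -95.6505°.
a = sin²(Δφ/2) + cos φ₁ · cos φ₂ · sin²(Δλ/2) = 0.631682.
c = 2·atan2(√a, √(1−a)) = 1.83730 rad → d = 6371·c ≈ 11705.47 km.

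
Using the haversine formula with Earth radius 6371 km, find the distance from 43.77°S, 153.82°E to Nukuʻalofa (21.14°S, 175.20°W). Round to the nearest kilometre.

Δλ = -175.20 − 153.82 = -329.02°; wrapped into (−180°, 180°]: 30.98°.
Δφ = -21.14 − -43.77 = 22.63°.
a = sin²(Δφ/2) + cos φ₁ · cos φ₂ · sin²(Δλ/2) = 0.086536.
c = 2·atan2(√a, √(1−a)) = 0.59717 rad → d = 6371·c ≈ 3804.59 km.

3805 km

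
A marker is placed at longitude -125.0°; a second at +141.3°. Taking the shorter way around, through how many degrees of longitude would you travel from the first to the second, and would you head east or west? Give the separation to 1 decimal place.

93.7° west

Raw difference: 141.3 − -125.0 = 266.3°.
Normalise into (−180°, 180°]: 266.3° − 360° = -93.7°.
Negative ⇒ the second point lies to the west; separation 93.7°.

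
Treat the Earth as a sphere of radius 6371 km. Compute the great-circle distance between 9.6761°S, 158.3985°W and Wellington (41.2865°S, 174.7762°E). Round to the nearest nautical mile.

2370 nmi

Δλ = 174.7762 − -158.3985 = 333.1747°; wrapped into (−180°, 180°]: -26.8253°.
Δφ = -41.2865 − -9.6761 = -31.6104°.
a = sin²(Δφ/2) + cos φ₁ · cos φ₂ · sin²(Δλ/2) = 0.114040.
c = 2·atan2(√a, √(1−a)) = 0.68894 rad → d = 6371·c ≈ 4389.25 km ≈ 2370.00 nmi.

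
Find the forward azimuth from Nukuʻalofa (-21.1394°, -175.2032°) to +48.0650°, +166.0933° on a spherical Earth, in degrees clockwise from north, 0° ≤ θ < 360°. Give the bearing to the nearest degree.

347°

Δλ = 166.0933 − -175.2032 = 341.2965°; wrapped into (−180°, 180°]: -18.7035°.
θ = atan2( sin Δλ · cos φ₂ , cos φ₁ · sin φ₂ − sin φ₁ · cos φ₂ · cos Δλ )
  = atan2(-0.21430, 0.92213) = -13.083° → normalised to [0°, 360°): 346.917°.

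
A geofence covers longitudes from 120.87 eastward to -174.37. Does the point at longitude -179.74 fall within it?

Band width going east from +120.87° to -174.37°: ((-174.37 − 120.87) mod 360) = 64.76°.
Offset of -179.74° east of the west edge: ((-179.74 − 120.87) mod 360) = 59.39°.
59.39° ≤ 64.76° ⇒ inside.

Yes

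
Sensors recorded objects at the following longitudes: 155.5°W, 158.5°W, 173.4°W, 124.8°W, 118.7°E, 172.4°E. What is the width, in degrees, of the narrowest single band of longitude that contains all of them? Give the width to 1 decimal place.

116.5°

Sort the longitudes: -173.4°, -158.5°, -155.5°, -124.8°, +118.7°, +172.4°.
Eastward gaps between consecutive values (wrapping around): 14.9°, 3.0°, 30.7°, 243.5°, 53.7°, 14.2°.
Largest gap = 243.5° ⇒ minimal covering band is its complement: 360° − 243.5° = 116.5°.
Band runs from +118.7° eastward to -124.8°, crossing the antimeridian.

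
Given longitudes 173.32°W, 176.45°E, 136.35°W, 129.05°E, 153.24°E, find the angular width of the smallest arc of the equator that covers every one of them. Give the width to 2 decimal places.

Sort the longitudes: -173.32°, -136.35°, +129.05°, +153.24°, +176.45°.
Eastward gaps between consecutive values (wrapping around): 36.97°, 265.40°, 24.19°, 23.21°, 10.23°.
Largest gap = 265.40° ⇒ minimal covering band is its complement: 360° − 265.40° = 94.60°.
Band runs from +129.05° eastward to -136.35°, crossing the antimeridian.

94.60°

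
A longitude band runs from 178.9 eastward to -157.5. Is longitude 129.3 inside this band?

No

Band width going east from +178.9° to -157.5°: ((-157.5 − 178.9) mod 360) = 23.6°.
Offset of +129.3° east of the west edge: ((129.3 − 178.9) mod 360) = 310.4°.
310.4° > 23.6° ⇒ outside.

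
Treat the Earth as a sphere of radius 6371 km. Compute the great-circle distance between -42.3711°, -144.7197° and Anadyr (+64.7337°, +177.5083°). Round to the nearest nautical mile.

6671 nmi

Δλ = 177.5083 − -144.7197 = 322.2280°; wrapped into (−180°, 180°]: -37.7720°.
Δφ = 64.7337 − -42.3711 = 107.1048°.
a = sin²(Δφ/2) + cos φ₁ · cos φ₂ · sin²(Δλ/2) = 0.680099.
c = 2·atan2(√a, √(1−a)) = 1.93928 rad → d = 6371·c ≈ 12355.13 km ≈ 6671.24 nmi.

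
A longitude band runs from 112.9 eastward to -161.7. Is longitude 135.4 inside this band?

Yes

Band width going east from +112.9° to -161.7°: ((-161.7 − 112.9) mod 360) = 85.4°.
Offset of +135.4° east of the west edge: ((135.4 − 112.9) mod 360) = 22.5°.
22.5° ≤ 85.4° ⇒ inside.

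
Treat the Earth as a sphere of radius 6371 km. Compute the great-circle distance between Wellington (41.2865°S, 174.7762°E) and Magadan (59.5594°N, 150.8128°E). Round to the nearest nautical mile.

6170 nmi

Δλ = 150.8128 − 174.7762 = -23.9634°.
Δφ = 59.5594 − -41.2865 = 100.8459°.
a = sin²(Δφ/2) + cos φ₁ · cos φ₂ · sin²(Δλ/2) = 0.610491.
c = 2·atan2(√a, √(1−a)) = 1.79362 rad → d = 6371·c ≈ 11427.14 km ≈ 6170.16 nmi.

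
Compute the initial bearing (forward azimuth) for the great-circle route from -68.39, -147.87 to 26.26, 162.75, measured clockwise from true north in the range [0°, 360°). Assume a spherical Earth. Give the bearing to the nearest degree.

Δλ = 162.75 − -147.87 = 310.62°; wrapped into (−180°, 180°]: -49.38°.
θ = atan2( sin Δλ · cos φ₂ , cos φ₁ · sin φ₂ − sin φ₁ · cos φ₂ · cos Δλ )
  = atan2(-0.68071, 0.70576) = -43.965° → normalised to [0°, 360°): 316.035°.

316°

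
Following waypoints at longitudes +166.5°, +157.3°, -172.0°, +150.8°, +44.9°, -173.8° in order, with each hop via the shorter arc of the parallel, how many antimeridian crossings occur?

Leg 1: +166.5° → +157.3°, shortest Δλ = -9.2° (west) — does not cross 180°.
Leg 2: +157.3° → -172.0°, shortest Δλ = 30.7° (east) — crosses 180°.
Leg 3: -172.0° → +150.8°, shortest Δλ = -37.2° (west) — crosses 180°.
Leg 4: +150.8° → +44.9°, shortest Δλ = -105.9° (west) — does not cross 180°.
Leg 5: +44.9° → -173.8°, shortest Δλ = 141.3° (east) — crosses 180°.
Total crossings: 3.

3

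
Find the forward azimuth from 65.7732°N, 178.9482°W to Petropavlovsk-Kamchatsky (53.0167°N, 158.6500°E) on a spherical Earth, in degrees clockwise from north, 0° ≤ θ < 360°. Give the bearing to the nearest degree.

Δλ = 158.6500 − -178.9482 = 337.5982°; wrapped into (−180°, 180°]: -22.4018°.
θ = atan2( sin Δλ · cos φ₂ , cos φ₁ · sin φ₂ − sin φ₁ · cos φ₂ · cos Δλ )
  = atan2(-0.22926, -0.17941) = -128.045° → normalised to [0°, 360°): 231.955°.

232°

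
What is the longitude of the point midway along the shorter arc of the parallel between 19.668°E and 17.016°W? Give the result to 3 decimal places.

Signed shortest Δλ from +19.668° to -17.016° is -36.684°.
Midpoint longitude = +19.668° + (-36.684°)/2 = +19.668° − 18.342° = +1.326°.

1.326°E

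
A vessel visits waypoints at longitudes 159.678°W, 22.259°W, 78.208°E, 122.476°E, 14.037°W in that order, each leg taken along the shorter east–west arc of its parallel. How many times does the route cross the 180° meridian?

Leg 1: -159.678° → -22.259°, shortest Δλ = 137.419° (east) — does not cross 180°.
Leg 2: -22.259° → +78.208°, shortest Δλ = 100.467° (east) — does not cross 180°.
Leg 3: +78.208° → +122.476°, shortest Δλ = 44.268° (east) — does not cross 180°.
Leg 4: +122.476° → -14.037°, shortest Δλ = -136.513° (west) — does not cross 180°.
Total crossings: 0.

0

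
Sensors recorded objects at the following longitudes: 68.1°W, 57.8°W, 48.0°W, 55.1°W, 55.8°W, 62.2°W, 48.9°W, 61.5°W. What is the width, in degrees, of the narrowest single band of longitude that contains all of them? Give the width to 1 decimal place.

Sort the longitudes: -68.1°, -62.2°, -61.5°, -57.8°, -55.8°, -55.1°, -48.9°, -48.0°.
Eastward gaps between consecutive values (wrapping around): 5.9°, 0.7°, 3.7°, 2.0°, 0.7°, 6.2°, 0.9°, 339.9°.
Largest gap = 339.9° ⇒ minimal covering band is its complement: 360° − 339.9° = 20.1°.
Band runs from -68.1° eastward to -48.0°.

20.1°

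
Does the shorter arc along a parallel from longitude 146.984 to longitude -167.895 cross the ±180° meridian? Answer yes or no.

Yes

Naïve |-167.895 − 146.984| = 314.879° > 180°, so the shorter arc goes the other way round — across 180°.
Signed shortest Δλ = ((-167.895 − 146.984 + 180) mod 360) − 180 = 45.121°.
Going east by 45.121° from +146.984° passes through 180° before reaching -167.895°.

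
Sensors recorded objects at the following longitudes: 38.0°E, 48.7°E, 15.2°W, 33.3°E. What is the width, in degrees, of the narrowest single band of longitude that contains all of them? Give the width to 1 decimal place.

63.9°

Sort the longitudes: -15.2°, +33.3°, +38.0°, +48.7°.
Eastward gaps between consecutive values (wrapping around): 48.5°, 4.7°, 10.7°, 296.1°.
Largest gap = 296.1° ⇒ minimal covering band is its complement: 360° − 296.1° = 63.9°.
Band runs from -15.2° eastward to +48.7°.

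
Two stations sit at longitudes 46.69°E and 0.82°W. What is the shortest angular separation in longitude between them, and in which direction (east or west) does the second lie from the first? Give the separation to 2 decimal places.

Raw difference: -0.82 − 46.69 = -47.51°.
Normalise into (−180°, 180°]: -47.51° stays -47.51°.
Negative ⇒ the second point lies to the west; separation 47.51°.

47.51° west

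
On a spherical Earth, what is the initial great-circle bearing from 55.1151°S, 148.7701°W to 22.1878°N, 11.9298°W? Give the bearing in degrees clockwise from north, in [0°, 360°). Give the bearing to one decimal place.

Δλ = -11.9298 − -148.7701 = 136.8403°.
θ = atan2( sin Δλ · cos φ₂ , cos φ₁ · sin φ₂ − sin φ₁ · cos φ₂ · cos Δλ )
  = atan2(0.63338, -0.33808) = 118.092° → normalised to [0°, 360°): 118.092°.

118.1°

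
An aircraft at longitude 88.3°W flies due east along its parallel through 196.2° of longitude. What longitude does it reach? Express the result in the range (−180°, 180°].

107.9°E

Start at -88.3°; shift +196.2° → +107.9°.
+107.9° already lies in (−180°, 180°].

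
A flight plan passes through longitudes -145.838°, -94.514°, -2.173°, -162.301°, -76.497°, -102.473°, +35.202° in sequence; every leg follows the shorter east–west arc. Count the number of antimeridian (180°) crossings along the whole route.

0

Leg 1: -145.838° → -94.514°, shortest Δλ = 51.324° (east) — does not cross 180°.
Leg 2: -94.514° → -2.173°, shortest Δλ = 92.341° (east) — does not cross 180°.
Leg 3: -2.173° → -162.301°, shortest Δλ = -160.128° (west) — does not cross 180°.
Leg 4: -162.301° → -76.497°, shortest Δλ = 85.804° (east) — does not cross 180°.
Leg 5: -76.497° → -102.473°, shortest Δλ = -25.976° (west) — does not cross 180°.
Leg 6: -102.473° → +35.202°, shortest Δλ = 137.675° (east) — does not cross 180°.
Total crossings: 0.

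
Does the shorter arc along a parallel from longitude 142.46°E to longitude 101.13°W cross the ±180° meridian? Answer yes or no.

Yes

Naïve |-101.13 − 142.46| = 243.59° > 180°, so the shorter arc goes the other way round — across 180°.
Signed shortest Δλ = ((-101.13 − 142.46 + 180) mod 360) − 180 = 116.41°.
Going east by 116.41° from +142.46° passes through 180° before reaching -101.13°.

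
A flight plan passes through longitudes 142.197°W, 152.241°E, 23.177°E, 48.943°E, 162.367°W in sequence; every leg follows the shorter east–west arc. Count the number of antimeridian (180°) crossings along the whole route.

Leg 1: -142.197° → +152.241°, shortest Δλ = -65.562° (west) — crosses 180°.
Leg 2: +152.241° → +23.177°, shortest Δλ = -129.064° (west) — does not cross 180°.
Leg 3: +23.177° → +48.943°, shortest Δλ = 25.766° (east) — does not cross 180°.
Leg 4: +48.943° → -162.367°, shortest Δλ = 148.69° (east) — crosses 180°.
Total crossings: 2.

2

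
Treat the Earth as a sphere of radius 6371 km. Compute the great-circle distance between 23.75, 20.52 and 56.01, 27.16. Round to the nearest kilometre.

Δλ = 27.16 − 20.52 = 6.64°.
Δφ = 56.01 − 23.75 = 32.26°.
a = sin²(Δφ/2) + cos φ₁ · cos φ₂ · sin²(Δλ/2) = 0.078899.
c = 2·atan2(√a, √(1−a)) = 0.56944 rad → d = 6371·c ≈ 3627.91 km.

3628 km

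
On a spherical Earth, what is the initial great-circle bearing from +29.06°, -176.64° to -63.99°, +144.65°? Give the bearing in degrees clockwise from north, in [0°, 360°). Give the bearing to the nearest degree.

196°

Δλ = 144.65 − -176.64 = 321.29°; wrapped into (−180°, 180°]: -38.71°.
θ = atan2( sin Δλ · cos φ₂ , cos φ₁ · sin φ₂ − sin φ₁ · cos φ₂ · cos Δλ )
  = atan2(-0.27425, -0.95179) = -163.926° → normalised to [0°, 360°): 196.074°.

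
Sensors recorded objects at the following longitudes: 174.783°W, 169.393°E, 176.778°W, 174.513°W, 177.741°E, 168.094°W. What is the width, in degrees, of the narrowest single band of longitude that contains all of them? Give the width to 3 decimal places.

22.513°

Sort the longitudes: -176.778°, -174.783°, -174.513°, -168.094°, +169.393°, +177.741°.
Eastward gaps between consecutive values (wrapping around): 1.995°, 0.270°, 6.419°, 337.487°, 8.348°, 5.481°.
Largest gap = 337.487° ⇒ minimal covering band is its complement: 360° − 337.487° = 22.513°.
Band runs from +169.393° eastward to -168.094°, crossing the antimeridian.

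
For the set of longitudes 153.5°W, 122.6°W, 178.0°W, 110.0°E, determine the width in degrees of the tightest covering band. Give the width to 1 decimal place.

127.4°

Sort the longitudes: -178.0°, -153.5°, -122.6°, +110.0°.
Eastward gaps between consecutive values (wrapping around): 24.5°, 30.9°, 232.6°, 72.0°.
Largest gap = 232.6° ⇒ minimal covering band is its complement: 360° − 232.6° = 127.4°.
Band runs from +110.0° eastward to -122.6°, crossing the antimeridian.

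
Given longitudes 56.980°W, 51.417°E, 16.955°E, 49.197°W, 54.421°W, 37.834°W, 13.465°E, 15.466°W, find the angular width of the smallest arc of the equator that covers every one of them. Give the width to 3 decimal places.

Sort the longitudes: -56.980°, -54.421°, -49.197°, -37.834°, -15.466°, +13.465°, +16.955°, +51.417°.
Eastward gaps between consecutive values (wrapping around): 2.559°, 5.224°, 11.363°, 22.368°, 28.931°, 3.490°, 34.462°, 251.603°.
Largest gap = 251.603° ⇒ minimal covering band is its complement: 360° − 251.603° = 108.397°.
Band runs from -56.980° eastward to +51.417°.

108.397°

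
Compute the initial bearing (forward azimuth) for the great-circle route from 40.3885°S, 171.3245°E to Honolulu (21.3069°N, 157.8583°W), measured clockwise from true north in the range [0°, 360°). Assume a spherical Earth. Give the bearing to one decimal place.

Δλ = -157.8583 − 171.3245 = -329.1828°; wrapped into (−180°, 180°]: 30.8172°.
θ = atan2( sin Δλ · cos φ₂ , cos φ₁ · sin φ₂ − sin φ₁ · cos φ₂ · cos Δλ )
  = atan2(0.47728, 0.79520) = 30.972° → normalised to [0°, 360°): 30.972°.

31.0°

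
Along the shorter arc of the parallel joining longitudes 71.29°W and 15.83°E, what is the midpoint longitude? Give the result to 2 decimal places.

Signed shortest Δλ from -71.29° to +15.83° is +87.12°.
Midpoint longitude = -71.29° + (+87.12°)/2 = -71.29° + 43.56° = -27.73°.

27.73°W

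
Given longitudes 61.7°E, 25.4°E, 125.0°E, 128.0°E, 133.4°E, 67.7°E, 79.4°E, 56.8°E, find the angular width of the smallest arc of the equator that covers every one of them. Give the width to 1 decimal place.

108.0°

Sort the longitudes: +25.4°, +56.8°, +61.7°, +67.7°, +79.4°, +125.0°, +128.0°, +133.4°.
Eastward gaps between consecutive values (wrapping around): 31.4°, 4.9°, 6.0°, 11.7°, 45.6°, 3.0°, 5.4°, 252.0°.
Largest gap = 252.0° ⇒ minimal covering band is its complement: 360° − 252.0° = 108.0°.
Band runs from +25.4° eastward to +133.4°.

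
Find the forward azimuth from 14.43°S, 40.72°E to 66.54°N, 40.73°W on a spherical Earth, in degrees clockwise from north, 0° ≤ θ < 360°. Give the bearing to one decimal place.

Δλ = -40.73 − 40.72 = -81.45°.
θ = atan2( sin Δλ · cos φ₂ , cos φ₁ · sin φ₂ − sin φ₁ · cos φ₂ · cos Δλ )
  = atan2(-0.39368, 0.90315) = -23.552° → normalised to [0°, 360°): 336.448°.

336.4°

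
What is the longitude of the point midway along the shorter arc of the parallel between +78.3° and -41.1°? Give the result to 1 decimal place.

+18.6°

Signed shortest Δλ from +78.3° to -41.1° is -119.4°.
Midpoint longitude = +78.3° + (-119.4°)/2 = +78.3° − 59.7° = +18.6°.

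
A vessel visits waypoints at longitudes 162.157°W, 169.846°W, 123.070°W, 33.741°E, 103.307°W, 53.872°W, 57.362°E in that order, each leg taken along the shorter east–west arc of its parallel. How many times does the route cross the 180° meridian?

0

Leg 1: -162.157° → -169.846°, shortest Δλ = -7.689° (west) — does not cross 180°.
Leg 2: -169.846° → -123.070°, shortest Δλ = 46.776° (east) — does not cross 180°.
Leg 3: -123.070° → +33.741°, shortest Δλ = 156.811° (east) — does not cross 180°.
Leg 4: +33.741° → -103.307°, shortest Δλ = -137.048° (west) — does not cross 180°.
Leg 5: -103.307° → -53.872°, shortest Δλ = 49.435° (east) — does not cross 180°.
Leg 6: -53.872° → +57.362°, shortest Δλ = 111.234° (east) — does not cross 180°.
Total crossings: 0.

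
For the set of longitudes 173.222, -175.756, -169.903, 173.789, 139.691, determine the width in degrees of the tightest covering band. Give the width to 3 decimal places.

50.406°

Sort the longitudes: -175.756°, -169.903°, +139.691°, +173.222°, +173.789°.
Eastward gaps between consecutive values (wrapping around): 5.853°, 309.594°, 33.531°, 0.567°, 10.455°.
Largest gap = 309.594° ⇒ minimal covering band is its complement: 360° − 309.594° = 50.406°.
Band runs from +139.691° eastward to -169.903°, crossing the antimeridian.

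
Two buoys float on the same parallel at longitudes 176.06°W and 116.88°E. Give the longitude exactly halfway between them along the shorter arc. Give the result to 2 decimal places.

150.41°E

Signed shortest Δλ from -176.06° to +116.88° is -67.06°.
Midpoint longitude = -176.06° + (-67.06°)/2 = -176.06° − 33.53° = -209.59°.
Normalise into (−180°, 180°]: +150.41°.
(The naïve average (-176.06 + +116.88)/2 = -29.59° is on the wrong side of the globe.)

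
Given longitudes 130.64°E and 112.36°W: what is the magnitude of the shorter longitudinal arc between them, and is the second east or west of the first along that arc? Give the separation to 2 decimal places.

117.00° east

Raw difference: -112.36 − 130.64 = -243.0°.
Normalise into (−180°, 180°]: -243.0° + 360° = 117.0°.
Positive ⇒ the second point lies to the east; separation 117.00°.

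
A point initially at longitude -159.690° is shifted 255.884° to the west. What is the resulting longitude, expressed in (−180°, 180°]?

Start at -159.690°; shift −255.884° → -415.574°.
-415.574° lies outside (−180°, 180°]; add 360° → -55.574°.

-55.574°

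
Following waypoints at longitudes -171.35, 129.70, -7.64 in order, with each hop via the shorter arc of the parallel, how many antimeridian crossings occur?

Leg 1: -171.35° → +129.70°, shortest Δλ = -58.95° (west) — crosses 180°.
Leg 2: +129.70° → -7.64°, shortest Δλ = -137.34° (west) — does not cross 180°.
Total crossings: 1.

1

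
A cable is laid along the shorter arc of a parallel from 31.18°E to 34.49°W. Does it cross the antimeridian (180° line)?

Signed shortest Δλ = ((-34.49 − 31.18 + 180) mod 360) − 180 = -65.67°.
Going west by 65.67° from +31.18° reaches -34.49° without touching 180°.

No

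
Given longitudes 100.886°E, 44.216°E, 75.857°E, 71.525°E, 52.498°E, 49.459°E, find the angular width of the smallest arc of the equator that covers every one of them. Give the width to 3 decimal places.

56.670°

Sort the longitudes: +44.216°, +49.459°, +52.498°, +71.525°, +75.857°, +100.886°.
Eastward gaps between consecutive values (wrapping around): 5.243°, 3.039°, 19.027°, 4.332°, 25.029°, 303.330°.
Largest gap = 303.330° ⇒ minimal covering band is its complement: 360° − 303.330° = 56.670°.
Band runs from +44.216° eastward to +100.886°.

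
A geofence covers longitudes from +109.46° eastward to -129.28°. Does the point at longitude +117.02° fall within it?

Yes

Band width going east from +109.46° to -129.28°: ((-129.28 − 109.46) mod 360) = 121.26°.
Offset of +117.02° east of the west edge: ((117.02 − 109.46) mod 360) = 7.56°.
7.56° ≤ 121.26° ⇒ inside.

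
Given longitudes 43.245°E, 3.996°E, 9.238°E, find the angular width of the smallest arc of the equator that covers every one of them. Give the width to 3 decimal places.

39.249°

Sort the longitudes: +3.996°, +9.238°, +43.245°.
Eastward gaps between consecutive values (wrapping around): 5.242°, 34.007°, 320.751°.
Largest gap = 320.751° ⇒ minimal covering band is its complement: 360° − 320.751° = 39.249°.
Band runs from +3.996° eastward to +43.245°.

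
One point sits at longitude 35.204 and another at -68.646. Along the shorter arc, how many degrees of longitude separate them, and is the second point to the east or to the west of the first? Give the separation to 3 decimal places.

Raw difference: -68.646 − 35.204 = -103.85°.
Normalise into (−180°, 180°]: -103.85° stays -103.85°.
Negative ⇒ the second point lies to the west; separation 103.850°.

103.850° west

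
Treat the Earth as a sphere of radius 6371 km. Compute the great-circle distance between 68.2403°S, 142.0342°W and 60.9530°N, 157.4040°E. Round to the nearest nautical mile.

Δλ = 157.4040 − -142.0342 = 299.4382°; wrapped into (−180°, 180°]: -60.5618°.
Δφ = 60.9530 − -68.2403 = 129.1933°.
a = sin²(Δφ/2) + cos φ₁ · cos φ₂ · sin²(Δλ/2) = 0.861734.
c = 2·atan2(√a, √(1−a)) = 2.37961 rad → d = 6371·c ≈ 15160.48 km ≈ 8186.01 nmi.

8186 nmi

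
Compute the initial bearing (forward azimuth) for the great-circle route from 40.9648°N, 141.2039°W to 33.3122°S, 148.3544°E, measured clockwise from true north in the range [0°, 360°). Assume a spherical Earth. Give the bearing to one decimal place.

Δλ = 148.3544 − -141.2039 = 289.5583°; wrapped into (−180°, 180°]: -70.4417°.
θ = atan2( sin Δλ · cos φ₂ , cos φ₁ · sin φ₂ − sin φ₁ · cos φ₂ · cos Δλ )
  = atan2(-0.78747, -0.59812) = -127.218° → normalised to [0°, 360°): 232.782°.

232.8°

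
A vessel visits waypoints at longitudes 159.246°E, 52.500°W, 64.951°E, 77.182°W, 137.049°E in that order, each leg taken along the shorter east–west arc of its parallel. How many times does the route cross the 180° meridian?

Leg 1: +159.246° → -52.500°, shortest Δλ = 148.254° (east) — crosses 180°.
Leg 2: -52.500° → +64.951°, shortest Δλ = 117.451° (east) — does not cross 180°.
Leg 3: +64.951° → -77.182°, shortest Δλ = -142.133° (west) — does not cross 180°.
Leg 4: -77.182° → +137.049°, shortest Δλ = -145.769° (west) — crosses 180°.
Total crossings: 2.

2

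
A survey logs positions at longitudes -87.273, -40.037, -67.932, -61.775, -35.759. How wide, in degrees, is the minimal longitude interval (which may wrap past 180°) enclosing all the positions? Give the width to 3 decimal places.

Sort the longitudes: -87.273°, -67.932°, -61.775°, -40.037°, -35.759°.
Eastward gaps between consecutive values (wrapping around): 19.341°, 6.157°, 21.738°, 4.278°, 308.486°.
Largest gap = 308.486° ⇒ minimal covering band is its complement: 360° − 308.486° = 51.514°.
Band runs from -87.273° eastward to -35.759°.

51.514°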